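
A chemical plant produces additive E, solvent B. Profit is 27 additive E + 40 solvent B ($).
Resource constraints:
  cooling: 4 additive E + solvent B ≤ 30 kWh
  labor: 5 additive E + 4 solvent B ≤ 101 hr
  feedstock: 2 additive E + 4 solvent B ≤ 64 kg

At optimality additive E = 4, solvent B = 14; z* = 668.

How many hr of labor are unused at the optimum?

25

labor used = 5·4 + 4·14 = 76; slack = 101 − 76 = 25.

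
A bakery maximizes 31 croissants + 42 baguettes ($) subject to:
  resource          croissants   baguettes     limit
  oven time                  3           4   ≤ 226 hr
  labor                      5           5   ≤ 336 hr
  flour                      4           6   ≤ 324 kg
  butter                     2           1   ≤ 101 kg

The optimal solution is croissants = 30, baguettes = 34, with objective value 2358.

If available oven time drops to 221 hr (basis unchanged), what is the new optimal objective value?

At the optimum: oven time uses 226 of 226 (binding); labor uses 320 of 336 (slack = 16); flour uses 324 of 324 (binding); butter uses 94 of 101 (slack = 7).
By complementary slackness, y = 0 for the non-binding constraints.
Dual feasibility on the basic columns requires 3·y_oven time + 4·y_flour = 31, 4·y_oven time + 6·y_flour = 42.
This yields shadow prices y_oven time = 9, y_flour = 1.
Δz = y_oven time·Δb = 9 × (-5) = -45, so new z* = 2358 − 45 = 2313.

2313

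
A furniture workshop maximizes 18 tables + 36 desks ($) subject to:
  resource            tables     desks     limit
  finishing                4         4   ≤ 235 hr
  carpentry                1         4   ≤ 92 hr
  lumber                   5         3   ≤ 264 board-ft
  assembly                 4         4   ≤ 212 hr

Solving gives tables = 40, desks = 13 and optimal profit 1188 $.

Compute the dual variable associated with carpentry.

6

At the optimum: finishing uses 212 of 235 (slack = 23); carpentry uses 92 of 92 (binding); lumber uses 239 of 264 (slack = 25); assembly uses 212 of 212 (binding).
Slack constraints have shadow price 0 (complementary slackness).
From A_Bᵀ y = c: 1·y_carpentry + 4·y_assembly = 18; 4·y_carpentry + 4·y_assembly = 36.
Solving: y_carpentry = 6, y_assembly = 3.
Shadow price of carpentry = 6.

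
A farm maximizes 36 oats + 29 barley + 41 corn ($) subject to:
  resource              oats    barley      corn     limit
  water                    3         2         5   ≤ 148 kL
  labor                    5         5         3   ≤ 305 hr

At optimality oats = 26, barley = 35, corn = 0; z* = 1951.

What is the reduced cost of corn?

-3

Both water and labor are binding at x*.
Dual feasibility on the basic columns requires 3·y_water + 5·y_labor = 36, 2·y_water + 5·y_labor = 29.
→ y_water = 7 and y_labor = 3.
Reduced cost of corn: c₃ − yᵀa₃ = 41 − (7·5 + 3·3) = 41 − 44 = -3.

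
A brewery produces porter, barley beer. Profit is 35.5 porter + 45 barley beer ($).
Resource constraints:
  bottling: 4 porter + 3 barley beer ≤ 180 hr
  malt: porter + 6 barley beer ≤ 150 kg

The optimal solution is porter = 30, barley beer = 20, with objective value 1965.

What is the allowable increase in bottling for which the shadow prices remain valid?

Binding constraints: bottling, malt. The basis is B = [[4,3],[1,6]] with det 21.
Per unit increase in bottling, x* moves by d = (0.2857, -0.0476).
The basis stays optimal until barley beer reaches 0; allowable increase = 420 hr.

420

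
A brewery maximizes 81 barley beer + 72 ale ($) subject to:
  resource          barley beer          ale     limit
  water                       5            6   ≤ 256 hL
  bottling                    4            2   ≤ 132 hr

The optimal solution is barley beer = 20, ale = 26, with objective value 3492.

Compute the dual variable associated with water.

Both water and bottling are binding at x*.
From A_Bᵀ y = c: 5·y_water + 4·y_bottling = 81; 6·y_water + 2·y_bottling = 72.
→ y_water = 9 and y_bottling = 9.
Shadow price of water = 9.

9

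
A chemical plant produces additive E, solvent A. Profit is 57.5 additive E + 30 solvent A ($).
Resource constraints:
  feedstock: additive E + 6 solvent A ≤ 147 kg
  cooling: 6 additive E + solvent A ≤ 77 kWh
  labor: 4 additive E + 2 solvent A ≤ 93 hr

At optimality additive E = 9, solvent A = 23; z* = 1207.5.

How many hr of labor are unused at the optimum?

labor used = 4·9 + 2·23 = 82; slack = 93 − 82 = 11.

11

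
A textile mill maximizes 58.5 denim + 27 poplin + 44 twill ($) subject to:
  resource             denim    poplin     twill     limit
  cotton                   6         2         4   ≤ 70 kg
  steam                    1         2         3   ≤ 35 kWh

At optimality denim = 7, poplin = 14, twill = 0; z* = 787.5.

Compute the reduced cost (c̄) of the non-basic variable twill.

-5.5

Check each constraint at x*: cotton 70/70 (tight); steam 35/35 (tight).
The binding rows give the dual system: 6·y_cotton + 1·y_steam = 58.5 and 2·y_cotton + 2·y_steam = 27.
→ y_cotton = 9 and y_steam = 4.5.
Reduced cost of twill: c₃ − yᵀa₃ = 44 − (9·4 + 4.5·3) = 44 − 49.5 = -5.5.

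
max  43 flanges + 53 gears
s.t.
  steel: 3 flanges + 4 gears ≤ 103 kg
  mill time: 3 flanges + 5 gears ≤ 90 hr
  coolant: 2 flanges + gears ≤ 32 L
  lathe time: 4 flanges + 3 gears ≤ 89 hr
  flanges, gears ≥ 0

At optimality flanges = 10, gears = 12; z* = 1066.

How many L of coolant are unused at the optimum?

0

coolant used = 2·10 + 1·12 = 32; slack = 32 − 32 = 0.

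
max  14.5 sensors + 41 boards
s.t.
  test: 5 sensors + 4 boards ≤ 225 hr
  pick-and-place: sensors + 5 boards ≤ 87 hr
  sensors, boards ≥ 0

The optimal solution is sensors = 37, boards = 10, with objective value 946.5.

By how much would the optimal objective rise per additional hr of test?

Check each constraint at x*: test 225/225 (tight); pick-and-place 87/87 (tight).
Dual feasibility on the basic columns requires 5·y_test + 1·y_pick-and-place = 14.5, 4·y_test + 5·y_pick-and-place = 41.
This yields shadow prices y_test = 1.5, y_pick-and-place = 7.
Shadow price of test = 1.5.

1.5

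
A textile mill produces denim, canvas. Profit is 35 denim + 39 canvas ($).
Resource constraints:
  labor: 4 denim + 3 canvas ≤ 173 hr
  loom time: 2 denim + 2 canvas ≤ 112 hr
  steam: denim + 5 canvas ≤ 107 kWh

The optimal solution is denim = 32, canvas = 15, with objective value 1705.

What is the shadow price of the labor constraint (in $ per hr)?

8

Check each constraint at x*: labor 173/173 (tight); loom time 94/112 (slack 18); steam 107/107 (tight).
By complementary slackness, y = 0 for the non-binding constraint.
The binding rows give the dual system: 4·y_labor + 1·y_steam = 35 and 3·y_labor + 5·y_steam = 39.
→ y_labor = 8 and y_steam = 3.
Shadow price of labor = 8.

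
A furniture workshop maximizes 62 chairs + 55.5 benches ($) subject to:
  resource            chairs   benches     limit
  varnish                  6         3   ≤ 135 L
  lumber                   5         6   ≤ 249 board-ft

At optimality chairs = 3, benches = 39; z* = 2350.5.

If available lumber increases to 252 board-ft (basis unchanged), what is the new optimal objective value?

Check each constraint at x*: varnish 135/135 (tight); lumber 249/249 (tight).
Dual feasibility on the basic columns requires 6·y_varnish + 5·y_lumber = 62, 3·y_varnish + 6·y_lumber = 55.5.
→ y_varnish = 4.5 and y_lumber = 7.
Δz = y_lumber·Δb = 7 × (3) = 21, so new z* = 2350.5 + 21 = 2371.5.

2371.5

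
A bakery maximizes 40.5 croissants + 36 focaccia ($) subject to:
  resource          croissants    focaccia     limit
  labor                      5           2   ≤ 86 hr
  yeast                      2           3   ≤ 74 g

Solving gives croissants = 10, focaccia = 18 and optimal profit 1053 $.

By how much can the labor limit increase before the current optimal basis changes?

Binding constraints: labor, yeast. The basis is B = [[5,2],[2,3]] with det 11.
Per unit increase in labor, x* moves by d = (0.2727, -0.1818).
The basis stays optimal until focaccia reaches 0; allowable increase = 99 hr.

99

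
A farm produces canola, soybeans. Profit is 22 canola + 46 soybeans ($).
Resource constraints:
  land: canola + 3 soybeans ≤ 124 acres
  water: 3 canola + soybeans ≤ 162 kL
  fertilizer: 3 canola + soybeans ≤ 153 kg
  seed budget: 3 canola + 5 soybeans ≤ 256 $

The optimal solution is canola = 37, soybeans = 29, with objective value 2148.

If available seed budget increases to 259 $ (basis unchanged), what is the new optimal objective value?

2163

At the optimum: land uses 124 of 124 (binding); water uses 140 of 162 (slack = 22); fertilizer uses 140 of 153 (slack = 13); seed budget uses 256 of 256 (binding).
By complementary slackness, y = 0 for the non-binding constraints.
The binding rows give the dual system: 1·y_land + 3·y_seed budget = 22 and 3·y_land + 5·y_seed budget = 46.
This yields shadow prices y_land = 7, y_seed budget = 5.
Δz = y_seed budget·Δb = 5 × (3) = 15, so new z* = 2148 + 15 = 2163.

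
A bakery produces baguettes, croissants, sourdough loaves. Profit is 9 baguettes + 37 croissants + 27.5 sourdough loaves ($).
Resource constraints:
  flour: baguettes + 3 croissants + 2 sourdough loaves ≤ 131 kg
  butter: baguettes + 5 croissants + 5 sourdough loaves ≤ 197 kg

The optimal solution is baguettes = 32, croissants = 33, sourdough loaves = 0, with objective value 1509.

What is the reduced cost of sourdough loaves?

-5.5

Both flour and butter are binding at x*.
The binding rows give the dual system: 1·y_flour + 1·y_butter = 9 and 3·y_flour + 5·y_butter = 37.
→ y_flour = 4 and y_butter = 5.
Reduced cost of sourdough loaves: c₃ − yᵀa₃ = 27.5 − (4·2 + 5·5) = 27.5 − 33 = -5.5.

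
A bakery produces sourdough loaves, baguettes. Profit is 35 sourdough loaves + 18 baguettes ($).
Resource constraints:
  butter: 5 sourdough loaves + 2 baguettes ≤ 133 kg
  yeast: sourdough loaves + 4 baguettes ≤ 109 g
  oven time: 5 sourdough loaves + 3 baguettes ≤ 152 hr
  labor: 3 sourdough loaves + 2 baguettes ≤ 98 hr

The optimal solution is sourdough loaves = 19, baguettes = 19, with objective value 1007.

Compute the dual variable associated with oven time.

At the optimum: butter uses 133 of 133 (binding); yeast uses 95 of 109 (slack = 14); oven time uses 152 of 152 (binding); labor uses 95 of 98 (slack = 3).
Since yeast, labor are not tight, their duals are 0.
The binding rows give the dual system: 5·y_butter + 5·y_oven time = 35 and 2·y_butter + 3·y_oven time = 18.
Solving: y_butter = 3, y_oven time = 4.
Shadow price of oven time = 4.

4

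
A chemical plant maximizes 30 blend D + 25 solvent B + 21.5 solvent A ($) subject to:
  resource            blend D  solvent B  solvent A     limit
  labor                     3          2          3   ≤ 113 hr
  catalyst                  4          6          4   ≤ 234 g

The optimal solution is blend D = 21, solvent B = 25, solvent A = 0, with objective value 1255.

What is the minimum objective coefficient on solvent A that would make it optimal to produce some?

30

At the optimum: labor uses 113 of 113 (binding); catalyst uses 234 of 234 (binding).
From A_Bᵀ y = c: 3·y_labor + 4·y_catalyst = 30; 2·y_labor + 6·y_catalyst = 25.
→ y_labor = 8 and y_catalyst = 1.5.
solvent A enters the basis when its profit ≥ yᵀa₃ = 8·3 + 1.5·4 = 30.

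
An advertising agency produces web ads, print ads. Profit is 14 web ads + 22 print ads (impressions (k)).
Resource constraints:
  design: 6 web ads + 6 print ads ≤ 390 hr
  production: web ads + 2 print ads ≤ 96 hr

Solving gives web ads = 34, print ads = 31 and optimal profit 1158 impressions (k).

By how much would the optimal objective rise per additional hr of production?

8

At the optimum: design uses 390 of 390 (binding); production uses 96 of 96 (binding).
From A_Bᵀ y = c: 6·y_design + 1·y_production = 14; 6·y_design + 2·y_production = 22.
Solving: y_design = 1, y_production = 8.
Shadow price of production = 8.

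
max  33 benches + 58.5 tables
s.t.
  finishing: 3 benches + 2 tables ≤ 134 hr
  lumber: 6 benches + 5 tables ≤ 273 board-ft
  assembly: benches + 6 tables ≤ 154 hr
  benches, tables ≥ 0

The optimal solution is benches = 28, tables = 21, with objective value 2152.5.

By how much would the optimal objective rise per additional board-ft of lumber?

Binding: lumber and assembly. Non-binding: finishing (8 unused).
Since finishing is not tight, its dual is 0.
Dual feasibility on the basic columns requires 6·y_lumber + 1·y_assembly = 33, 5·y_lumber + 6·y_assembly = 58.5.
→ y_lumber = 4.5 and y_assembly = 6.
Shadow price of lumber = 4.5.

4.5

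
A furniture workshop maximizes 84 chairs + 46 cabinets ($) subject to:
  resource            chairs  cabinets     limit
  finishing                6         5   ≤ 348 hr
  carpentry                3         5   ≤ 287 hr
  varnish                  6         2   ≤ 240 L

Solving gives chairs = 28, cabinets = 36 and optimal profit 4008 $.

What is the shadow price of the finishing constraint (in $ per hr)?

At the optimum: finishing uses 348 of 348 (binding); carpentry uses 264 of 287 (slack = 23); varnish uses 240 of 240 (binding).
Slack constraints have shadow price 0 (complementary slackness).
The binding rows give the dual system: 6·y_finishing + 6·y_varnish = 84 and 5·y_finishing + 2·y_varnish = 46.
Solving: y_finishing = 6, y_varnish = 8.
Shadow price of finishing = 6.

6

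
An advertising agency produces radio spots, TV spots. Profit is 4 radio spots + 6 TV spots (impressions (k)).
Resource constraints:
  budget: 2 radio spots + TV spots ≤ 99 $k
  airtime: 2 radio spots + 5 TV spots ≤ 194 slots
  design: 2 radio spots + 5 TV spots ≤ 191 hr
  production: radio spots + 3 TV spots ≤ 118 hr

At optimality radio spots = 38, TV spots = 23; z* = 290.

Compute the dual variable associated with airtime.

0

At the optimum: budget uses 99 of 99 (binding); airtime uses 191 of 194 (slack = 3); design uses 191 of 191 (binding); production uses 107 of 118 (slack = 11).
Since airtime, production are not tight, their duals are 0.
The binding rows give the dual system: 2·y_budget + 2·y_design = 4 and 1·y_budget + 5·y_design = 6.
Solving: y_budget = 1, y_design = 1.
Shadow price of airtime = 0.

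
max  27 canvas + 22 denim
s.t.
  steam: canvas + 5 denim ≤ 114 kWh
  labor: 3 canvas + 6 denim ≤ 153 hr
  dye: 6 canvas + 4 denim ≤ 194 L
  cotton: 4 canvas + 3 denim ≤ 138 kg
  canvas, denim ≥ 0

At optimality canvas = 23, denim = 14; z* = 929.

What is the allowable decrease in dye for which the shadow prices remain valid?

Binding constraints: labor, dye. The basis is B = [[3,6],[6,4]] with det -24.
Per unit decrease in dye, x* moves by d = (-0.25, 0.125).
The basis stays optimal until steam becomes binding; allowable decrease = 56 L.

56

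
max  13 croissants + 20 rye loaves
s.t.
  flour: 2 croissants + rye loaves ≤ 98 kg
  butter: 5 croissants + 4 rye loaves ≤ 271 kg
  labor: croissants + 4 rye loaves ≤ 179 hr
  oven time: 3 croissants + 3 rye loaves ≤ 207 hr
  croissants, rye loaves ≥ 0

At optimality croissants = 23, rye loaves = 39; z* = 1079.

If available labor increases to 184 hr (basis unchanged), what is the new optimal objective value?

Binding: butter and labor. Non-binding: flour (13 unused), oven time (21 unused).
Slack constraints have shadow price 0 (complementary slackness).
The binding rows give the dual system: 5·y_butter + 1·y_labor = 13 and 4·y_butter + 4·y_labor = 20.
This yields shadow prices y_butter = 2, y_labor = 3.
Δz = y_labor·Δb = 3 × (5) = 15, so new z* = 1079 + 15 = 1094.

1094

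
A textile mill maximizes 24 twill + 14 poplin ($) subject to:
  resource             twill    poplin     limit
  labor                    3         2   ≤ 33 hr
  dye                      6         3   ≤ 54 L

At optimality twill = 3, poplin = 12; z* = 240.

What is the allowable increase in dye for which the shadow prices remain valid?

12

Binding constraints: labor, dye. The basis is B = [[3,2],[6,3]] with det -3.
Per unit increase in dye, x* moves by d = (0.6667, -1).
The basis stays optimal until poplin reaches 0; allowable increase = 12 L.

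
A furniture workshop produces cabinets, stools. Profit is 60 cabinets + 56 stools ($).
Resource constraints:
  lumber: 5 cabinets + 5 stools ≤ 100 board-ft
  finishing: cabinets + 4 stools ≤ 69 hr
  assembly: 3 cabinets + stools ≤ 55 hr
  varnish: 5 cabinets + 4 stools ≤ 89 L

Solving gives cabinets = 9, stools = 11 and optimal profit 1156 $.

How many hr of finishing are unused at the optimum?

finishing used = 1·9 + 4·11 = 53; slack = 69 − 53 = 16.

16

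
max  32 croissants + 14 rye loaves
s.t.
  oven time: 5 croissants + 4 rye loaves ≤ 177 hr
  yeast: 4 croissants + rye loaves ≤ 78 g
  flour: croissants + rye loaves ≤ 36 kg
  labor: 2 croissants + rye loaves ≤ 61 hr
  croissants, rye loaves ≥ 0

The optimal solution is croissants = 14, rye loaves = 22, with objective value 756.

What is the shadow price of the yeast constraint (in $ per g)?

At the optimum: oven time uses 158 of 177 (slack = 19); yeast uses 78 of 78 (binding); flour uses 36 of 36 (binding); labor uses 50 of 61 (slack = 11).
By complementary slackness, y = 0 for the non-binding constraints.
From A_Bᵀ y = c: 4·y_yeast + 1·y_flour = 32; 1·y_yeast + 1·y_flour = 14.
Solving: y_yeast = 6, y_flour = 8.
Shadow price of yeast = 6.

6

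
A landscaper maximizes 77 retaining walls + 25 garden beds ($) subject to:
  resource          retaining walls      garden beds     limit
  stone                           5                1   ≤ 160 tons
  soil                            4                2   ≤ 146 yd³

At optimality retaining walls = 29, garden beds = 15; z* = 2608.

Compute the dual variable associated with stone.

9

At the optimum: stone uses 160 of 160 (binding); soil uses 146 of 146 (binding).
Dual feasibility on the basic columns requires 5·y_stone + 4·y_soil = 77, 1·y_stone + 2·y_soil = 25.
Solving: y_stone = 9, y_soil = 8.
Shadow price of stone = 9.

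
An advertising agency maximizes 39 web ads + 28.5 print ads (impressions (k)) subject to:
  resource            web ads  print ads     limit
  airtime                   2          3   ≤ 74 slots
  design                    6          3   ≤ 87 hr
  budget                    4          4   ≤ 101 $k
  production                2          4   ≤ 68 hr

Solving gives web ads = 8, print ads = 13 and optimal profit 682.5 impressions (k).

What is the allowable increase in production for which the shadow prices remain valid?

25.5

Binding constraints: design, production. The basis is B = [[6,3],[2,4]] with det 18.
Per unit increase in production, x* moves by d = (-0.1667, 0.3333).
The basis stays optimal until budget becomes binding; allowable increase = 25.5 hr.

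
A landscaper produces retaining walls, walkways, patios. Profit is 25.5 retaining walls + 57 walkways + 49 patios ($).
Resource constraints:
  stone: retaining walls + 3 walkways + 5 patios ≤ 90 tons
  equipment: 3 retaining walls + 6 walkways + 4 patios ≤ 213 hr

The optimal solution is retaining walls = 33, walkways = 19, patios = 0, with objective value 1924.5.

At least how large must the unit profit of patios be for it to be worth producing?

56

At the optimum: stone uses 90 of 90 (binding); equipment uses 213 of 213 (binding).
Dual feasibility on the basic columns requires 1·y_stone + 3·y_equipment = 25.5, 3·y_stone + 6·y_equipment = 57.
→ y_stone = 6 and y_equipment = 6.5.
patios enters the basis when its profit ≥ yᵀa₃ = 6·5 + 6.5·4 = 56.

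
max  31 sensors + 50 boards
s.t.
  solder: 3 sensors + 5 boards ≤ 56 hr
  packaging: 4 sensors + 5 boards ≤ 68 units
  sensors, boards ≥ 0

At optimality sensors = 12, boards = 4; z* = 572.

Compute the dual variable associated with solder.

At the optimum: solder uses 56 of 56 (binding); packaging uses 68 of 68 (binding).
Dual feasibility on the basic columns requires 3·y_solder + 4·y_packaging = 31, 5·y_solder + 5·y_packaging = 50.
This yields shadow prices y_solder = 9, y_packaging = 1.
Shadow price of solder = 9.

9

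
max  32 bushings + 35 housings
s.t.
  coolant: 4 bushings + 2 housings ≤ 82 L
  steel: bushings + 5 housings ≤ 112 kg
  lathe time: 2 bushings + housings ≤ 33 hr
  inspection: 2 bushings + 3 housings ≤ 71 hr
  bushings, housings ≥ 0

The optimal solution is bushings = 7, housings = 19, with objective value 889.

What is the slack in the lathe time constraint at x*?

0

lathe time used = 2·7 + 1·19 = 33; slack = 33 − 33 = 0.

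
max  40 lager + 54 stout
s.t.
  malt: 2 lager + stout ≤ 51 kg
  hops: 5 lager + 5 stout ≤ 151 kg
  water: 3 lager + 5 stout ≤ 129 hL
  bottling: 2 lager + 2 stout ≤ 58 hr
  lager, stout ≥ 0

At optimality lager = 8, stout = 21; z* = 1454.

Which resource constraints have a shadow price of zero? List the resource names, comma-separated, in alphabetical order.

malt: 37/51 (slack 14)
hops: 145/151 (slack 6)
water: 129/129 (binding)
bottling: 58/58 (binding)
By complementary slackness, a constraint with positive slack has shadow price 0 → hops, malt.

hops, malt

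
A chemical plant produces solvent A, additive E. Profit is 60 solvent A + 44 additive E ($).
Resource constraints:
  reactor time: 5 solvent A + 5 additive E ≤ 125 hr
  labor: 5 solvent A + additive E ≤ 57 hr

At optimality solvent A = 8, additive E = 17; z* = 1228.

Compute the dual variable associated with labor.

4

At the optimum: reactor time uses 125 of 125 (binding); labor uses 57 of 57 (binding).
The binding rows give the dual system: 5·y_reactor time + 5·y_labor = 60 and 5·y_reactor time + 1·y_labor = 44.
This yields shadow prices y_reactor time = 8, y_labor = 4.
Shadow price of labor = 4.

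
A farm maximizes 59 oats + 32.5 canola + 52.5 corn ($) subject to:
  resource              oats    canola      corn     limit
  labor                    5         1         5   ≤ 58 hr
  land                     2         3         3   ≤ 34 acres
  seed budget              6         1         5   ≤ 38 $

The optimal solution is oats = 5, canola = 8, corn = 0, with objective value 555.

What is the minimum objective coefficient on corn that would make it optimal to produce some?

60.5

Check each constraint at x*: labor 33/58 (slack 25); land 34/34 (tight); seed budget 38/38 (tight).
Slack constraints have shadow price 0 (complementary slackness).
Dual feasibility on the basic columns requires 2·y_land + 6·y_seed budget = 59, 3·y_land + 1·y_seed budget = 32.5.
This yields shadow prices y_land = 8.5, y_seed budget = 7.
corn enters the basis when its profit ≥ yᵀa₃ = 8.5·3 + 7·5 = 60.5.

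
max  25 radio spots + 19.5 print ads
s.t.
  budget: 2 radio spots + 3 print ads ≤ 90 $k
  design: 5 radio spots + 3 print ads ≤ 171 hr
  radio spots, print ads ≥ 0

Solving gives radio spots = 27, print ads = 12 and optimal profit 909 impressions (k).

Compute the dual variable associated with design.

Check each constraint at x*: budget 90/90 (tight); design 171/171 (tight).
From A_Bᵀ y = c: 2·y_budget + 5·y_design = 25; 3·y_budget + 3·y_design = 19.5.
This yields shadow prices y_budget = 2.5, y_design = 4.
Shadow price of design = 4.

4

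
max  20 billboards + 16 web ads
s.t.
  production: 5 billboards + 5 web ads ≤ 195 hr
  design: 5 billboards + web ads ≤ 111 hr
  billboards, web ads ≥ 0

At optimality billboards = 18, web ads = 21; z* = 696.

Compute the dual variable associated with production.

Check each constraint at x*: production 195/195 (tight); design 111/111 (tight).
The binding rows give the dual system: 5·y_production + 5·y_design = 20 and 5·y_production + 1·y_design = 16.
→ y_production = 3 and y_design = 1.
Shadow price of production = 3.

3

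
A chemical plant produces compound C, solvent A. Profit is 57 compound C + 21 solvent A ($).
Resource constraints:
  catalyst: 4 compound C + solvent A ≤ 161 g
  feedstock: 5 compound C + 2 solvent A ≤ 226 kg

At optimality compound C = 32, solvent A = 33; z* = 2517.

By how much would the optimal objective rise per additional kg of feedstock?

9

Both catalyst and feedstock are binding at x*.
The binding rows give the dual system: 4·y_catalyst + 5·y_feedstock = 57 and 1·y_catalyst + 2·y_feedstock = 21.
Solving: y_catalyst = 3, y_feedstock = 9.
Shadow price of feedstock = 9.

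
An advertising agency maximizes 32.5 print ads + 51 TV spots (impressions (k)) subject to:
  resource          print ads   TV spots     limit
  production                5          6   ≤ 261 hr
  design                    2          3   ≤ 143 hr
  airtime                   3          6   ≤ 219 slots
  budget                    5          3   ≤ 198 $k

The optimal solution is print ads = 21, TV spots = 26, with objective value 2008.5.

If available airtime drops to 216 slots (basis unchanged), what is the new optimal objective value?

At the optimum: production uses 261 of 261 (binding); design uses 120 of 143 (slack = 23); airtime uses 219 of 219 (binding); budget uses 183 of 198 (slack = 15).
By complementary slackness, y = 0 for the non-binding constraints.
From A_Bᵀ y = c: 5·y_production + 3·y_airtime = 32.5; 6·y_production + 6·y_airtime = 51.
Solving: y_production = 3.5, y_airtime = 5.
Δz = y_airtime·Δb = 5 × (-3) = -15, so new z* = 2008.5 − 15 = 1993.5.

1993.5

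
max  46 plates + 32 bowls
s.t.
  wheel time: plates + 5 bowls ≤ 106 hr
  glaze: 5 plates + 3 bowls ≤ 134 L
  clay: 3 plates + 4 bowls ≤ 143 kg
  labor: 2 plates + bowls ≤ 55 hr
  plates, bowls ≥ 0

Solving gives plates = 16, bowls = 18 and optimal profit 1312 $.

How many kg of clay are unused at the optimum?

clay used = 3·16 + 4·18 = 120; slack = 143 − 120 = 23.

23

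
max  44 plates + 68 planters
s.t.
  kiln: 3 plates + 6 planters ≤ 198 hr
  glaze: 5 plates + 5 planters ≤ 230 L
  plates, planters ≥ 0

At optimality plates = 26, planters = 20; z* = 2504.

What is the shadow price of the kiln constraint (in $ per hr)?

8

Both kiln and glaze are binding at x*.
From A_Bᵀ y = c: 3·y_kiln + 5·y_glaze = 44; 6·y_kiln + 5·y_glaze = 68.
This yields shadow prices y_kiln = 8, y_glaze = 4.
Shadow price of kiln = 8.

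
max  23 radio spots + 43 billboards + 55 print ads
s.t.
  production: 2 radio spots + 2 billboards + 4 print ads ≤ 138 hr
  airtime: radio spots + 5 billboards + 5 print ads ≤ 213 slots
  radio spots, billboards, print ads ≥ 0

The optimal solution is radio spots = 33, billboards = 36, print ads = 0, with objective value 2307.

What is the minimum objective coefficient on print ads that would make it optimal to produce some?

61

Both production and airtime are binding at x*.
Dual feasibility on the basic columns requires 2·y_production + 1·y_airtime = 23, 2·y_production + 5·y_airtime = 43.
→ y_production = 9 and y_airtime = 5.
print ads enters the basis when its profit ≥ yᵀa₃ = 9·4 + 5·5 = 61.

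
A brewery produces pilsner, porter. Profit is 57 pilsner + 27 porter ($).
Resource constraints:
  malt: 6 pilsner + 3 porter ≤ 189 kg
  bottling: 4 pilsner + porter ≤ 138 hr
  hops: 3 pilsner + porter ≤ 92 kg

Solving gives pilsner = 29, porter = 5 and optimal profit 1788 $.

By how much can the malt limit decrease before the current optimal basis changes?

Binding constraints: malt, hops. The basis is B = [[6,3],[3,1]] with det -3.
Per unit decrease in malt, x* moves by d = (0.3333, -1).
The basis stays optimal until porter reaches 0; allowable decrease = 5 kg.

5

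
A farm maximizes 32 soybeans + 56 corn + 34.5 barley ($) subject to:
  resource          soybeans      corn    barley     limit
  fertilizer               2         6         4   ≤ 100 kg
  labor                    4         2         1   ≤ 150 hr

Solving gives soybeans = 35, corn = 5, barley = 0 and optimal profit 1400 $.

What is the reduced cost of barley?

At the optimum: fertilizer uses 100 of 100 (binding); labor uses 150 of 150 (binding).
Dual feasibility on the basic columns requires 2·y_fertilizer + 4·y_labor = 32, 6·y_fertilizer + 2·y_labor = 56.
Solving: y_fertilizer = 8, y_labor = 4.
Reduced cost of barley: c₃ − yᵀa₃ = 34.5 − (8·4 + 4·1) = 34.5 − 36 = -1.5.

-1.5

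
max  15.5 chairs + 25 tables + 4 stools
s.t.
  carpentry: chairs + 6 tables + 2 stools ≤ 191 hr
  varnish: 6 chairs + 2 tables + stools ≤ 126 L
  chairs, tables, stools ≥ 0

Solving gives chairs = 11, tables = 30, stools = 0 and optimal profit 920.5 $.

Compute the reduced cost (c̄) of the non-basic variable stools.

-5

Both carpentry and varnish are binding at x*.
From A_Bᵀ y = c: 1·y_carpentry + 6·y_varnish = 15.5; 6·y_carpentry + 2·y_varnish = 25.
→ y_carpentry = 3.5 and y_varnish = 2.
Reduced cost of stools: c₃ − yᵀa₃ = 4 − (3.5·2 + 2·1) = 4 − 9 = -5.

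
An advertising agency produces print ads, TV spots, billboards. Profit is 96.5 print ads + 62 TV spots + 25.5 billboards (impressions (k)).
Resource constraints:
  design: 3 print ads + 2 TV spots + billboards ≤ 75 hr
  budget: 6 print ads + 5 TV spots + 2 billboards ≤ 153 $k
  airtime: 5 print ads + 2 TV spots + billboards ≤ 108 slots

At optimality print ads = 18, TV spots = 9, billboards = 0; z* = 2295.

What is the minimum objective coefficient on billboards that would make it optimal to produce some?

26.5

At the optimum: design uses 72 of 75 (slack = 3); budget uses 153 of 153 (binding); airtime uses 108 of 108 (binding).
Since design is not tight, its dual is 0.
From A_Bᵀ y = c: 6·y_budget + 5·y_airtime = 96.5; 5·y_budget + 2·y_airtime = 62.
Solving: y_budget = 9, y_airtime = 8.5.
billboards enters the basis when its profit ≥ yᵀa₃ = 9·2 + 8.5·1 = 26.5.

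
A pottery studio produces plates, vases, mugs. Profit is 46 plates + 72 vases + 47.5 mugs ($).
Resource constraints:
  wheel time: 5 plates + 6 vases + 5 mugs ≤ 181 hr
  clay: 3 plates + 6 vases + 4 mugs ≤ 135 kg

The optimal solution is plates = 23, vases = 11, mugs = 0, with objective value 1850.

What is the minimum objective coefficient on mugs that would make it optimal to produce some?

Both wheel time and clay are binding at x*.
From A_Bᵀ y = c: 5·y_wheel time + 3·y_clay = 46; 6·y_wheel time + 6·y_clay = 72.
→ y_wheel time = 5 and y_clay = 7.
mugs enters the basis when its profit ≥ yᵀa₃ = 5·5 + 7·4 = 53.

53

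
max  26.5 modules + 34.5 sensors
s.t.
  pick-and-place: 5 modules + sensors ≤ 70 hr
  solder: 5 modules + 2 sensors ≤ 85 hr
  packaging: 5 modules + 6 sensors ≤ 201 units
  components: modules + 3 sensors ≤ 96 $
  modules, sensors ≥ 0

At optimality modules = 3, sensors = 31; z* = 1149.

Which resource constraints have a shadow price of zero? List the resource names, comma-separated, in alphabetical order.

pick-and-place, solder

pick-and-place: 46/70 (slack 24)
solder: 77/85 (slack 8)
packaging: 201/201 (binding)
components: 96/96 (binding)
By complementary slackness, a constraint with positive slack has shadow price 0 → pick-and-place, solder.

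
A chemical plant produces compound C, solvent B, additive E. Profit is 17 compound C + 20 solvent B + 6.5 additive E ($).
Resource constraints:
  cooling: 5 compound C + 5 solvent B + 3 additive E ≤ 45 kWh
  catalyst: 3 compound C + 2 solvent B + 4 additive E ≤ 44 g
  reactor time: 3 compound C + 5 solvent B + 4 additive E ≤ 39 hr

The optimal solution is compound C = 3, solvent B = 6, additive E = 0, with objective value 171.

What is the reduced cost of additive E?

-7

At the optimum: cooling uses 45 of 45 (binding); catalyst uses 21 of 44 (slack = 23); reactor time uses 39 of 39 (binding).
By complementary slackness, y = 0 for the non-binding constraint.
The binding rows give the dual system: 5·y_cooling + 3·y_reactor time = 17 and 5·y_cooling + 5·y_reactor time = 20.
Solving: y_cooling = 2.5, y_reactor time = 1.5.
Reduced cost of additive E: c₃ − yᵀa₃ = 6.5 − (2.5·3 + 1.5·4) = 6.5 − 13.5 = -7.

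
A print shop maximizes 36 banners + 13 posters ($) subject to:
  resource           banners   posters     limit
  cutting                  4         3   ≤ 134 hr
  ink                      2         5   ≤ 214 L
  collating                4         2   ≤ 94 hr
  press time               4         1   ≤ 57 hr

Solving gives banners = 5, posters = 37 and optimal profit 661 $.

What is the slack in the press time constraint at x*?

0

press time used = 4·5 + 1·37 = 57; slack = 57 − 57 = 0.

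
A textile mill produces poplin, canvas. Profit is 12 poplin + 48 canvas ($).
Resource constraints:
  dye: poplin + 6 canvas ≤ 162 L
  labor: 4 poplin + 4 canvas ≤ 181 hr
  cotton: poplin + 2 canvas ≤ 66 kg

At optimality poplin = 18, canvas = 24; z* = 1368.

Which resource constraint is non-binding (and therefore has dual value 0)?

dye: 162/162 (binding)
labor: 168/181 (slack 13)
cotton: 66/66 (binding)
By complementary slackness, a constraint with positive slack has shadow price 0 → labor.

labor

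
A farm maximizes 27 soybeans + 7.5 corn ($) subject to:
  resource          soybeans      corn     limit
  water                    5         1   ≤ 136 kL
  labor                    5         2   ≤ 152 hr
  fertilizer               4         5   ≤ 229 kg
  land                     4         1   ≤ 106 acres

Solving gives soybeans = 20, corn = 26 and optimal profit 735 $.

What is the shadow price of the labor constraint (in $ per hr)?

1

At the optimum: water uses 126 of 136 (slack = 10); labor uses 152 of 152 (binding); fertilizer uses 210 of 229 (slack = 19); land uses 106 of 106 (binding).
Since water, fertilizer are not tight, their duals are 0.
From A_Bᵀ y = c: 5·y_labor + 4·y_land = 27; 2·y_labor + 1·y_land = 7.5.
Solving: y_labor = 1, y_land = 5.5.
Shadow price of labor = 1.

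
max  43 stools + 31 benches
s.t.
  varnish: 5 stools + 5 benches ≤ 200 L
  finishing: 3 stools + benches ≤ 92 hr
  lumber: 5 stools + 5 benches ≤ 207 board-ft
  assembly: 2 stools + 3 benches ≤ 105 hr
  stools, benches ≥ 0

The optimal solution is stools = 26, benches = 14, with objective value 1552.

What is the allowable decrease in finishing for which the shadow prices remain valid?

22

Binding constraints: varnish, finishing. The basis is B = [[5,5],[3,1]] with det -10.
Per unit decrease in finishing, x* moves by d = (-0.5, 0.5).
The basis stays optimal until assembly becomes binding; allowable decrease = 22 hr.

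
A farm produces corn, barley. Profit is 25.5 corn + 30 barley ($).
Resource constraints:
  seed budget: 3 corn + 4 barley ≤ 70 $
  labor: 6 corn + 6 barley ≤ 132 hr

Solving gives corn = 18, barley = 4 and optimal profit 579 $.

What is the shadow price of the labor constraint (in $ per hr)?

At the optimum: seed budget uses 70 of 70 (binding); labor uses 132 of 132 (binding).
Dual feasibility on the basic columns requires 3·y_seed budget + 6·y_labor = 25.5, 4·y_seed budget + 6·y_labor = 30.
Solving: y_seed budget = 4.5, y_labor = 2.
Shadow price of labor = 2.

2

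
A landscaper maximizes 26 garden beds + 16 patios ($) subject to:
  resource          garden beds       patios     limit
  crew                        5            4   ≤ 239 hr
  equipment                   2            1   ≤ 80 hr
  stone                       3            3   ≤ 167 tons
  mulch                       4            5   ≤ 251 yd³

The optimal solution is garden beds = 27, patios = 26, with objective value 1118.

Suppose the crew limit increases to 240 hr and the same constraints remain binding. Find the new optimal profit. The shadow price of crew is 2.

1120

Δb = 1, so new z* = 1118 + (2)·(1) = 1118 + 2 = 1120.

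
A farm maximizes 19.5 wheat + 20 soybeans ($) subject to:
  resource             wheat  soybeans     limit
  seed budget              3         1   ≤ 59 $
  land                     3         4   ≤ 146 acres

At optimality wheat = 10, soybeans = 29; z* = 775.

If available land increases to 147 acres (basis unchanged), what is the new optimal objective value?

Check each constraint at x*: seed budget 59/59 (tight); land 146/146 (tight).
The binding rows give the dual system: 3·y_seed budget + 3·y_land = 19.5 and 1·y_seed budget + 4·y_land = 20.
→ y_seed budget = 2 and y_land = 4.5.
Δz = y_land·Δb = 4.5 × (1) = 4.5, so new z* = 775 + 4.5 = 779.5.

779.5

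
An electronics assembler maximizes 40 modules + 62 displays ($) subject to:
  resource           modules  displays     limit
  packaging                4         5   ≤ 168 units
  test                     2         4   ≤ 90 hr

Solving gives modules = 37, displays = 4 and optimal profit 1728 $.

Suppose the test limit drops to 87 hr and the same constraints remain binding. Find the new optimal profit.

1704

Both packaging and test are binding at x*.
The binding rows give the dual system: 4·y_packaging + 2·y_test = 40 and 5·y_packaging + 4·y_test = 62.
→ y_packaging = 6 and y_test = 8.
Δz = y_test·Δb = 8 × (-3) = -24, so new z* = 1728 − 24 = 1704.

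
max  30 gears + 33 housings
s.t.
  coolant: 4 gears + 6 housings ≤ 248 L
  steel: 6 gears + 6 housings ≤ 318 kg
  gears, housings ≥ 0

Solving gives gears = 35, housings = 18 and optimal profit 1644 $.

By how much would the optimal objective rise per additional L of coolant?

At the optimum: coolant uses 248 of 248 (binding); steel uses 318 of 318 (binding).
Dual feasibility on the basic columns requires 4·y_coolant + 6·y_steel = 30, 6·y_coolant + 6·y_steel = 33.
This yields shadow prices y_coolant = 1.5, y_steel = 4.
Shadow price of coolant = 1.5.

1.5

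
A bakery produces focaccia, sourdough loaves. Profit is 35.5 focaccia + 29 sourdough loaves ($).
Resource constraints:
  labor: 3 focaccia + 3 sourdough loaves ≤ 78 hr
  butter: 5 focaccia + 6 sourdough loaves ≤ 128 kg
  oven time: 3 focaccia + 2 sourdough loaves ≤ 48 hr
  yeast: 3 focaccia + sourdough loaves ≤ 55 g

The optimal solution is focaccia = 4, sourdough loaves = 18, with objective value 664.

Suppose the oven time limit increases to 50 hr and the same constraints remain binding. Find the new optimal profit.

681

At the optimum: labor uses 66 of 78 (slack = 12); butter uses 128 of 128 (binding); oven time uses 48 of 48 (binding); yeast uses 30 of 55 (slack = 25).
By complementary slackness, y = 0 for the non-binding constraints.
Dual feasibility on the basic columns requires 5·y_butter + 3·y_oven time = 35.5, 6·y_butter + 2·y_oven time = 29.
This yields shadow prices y_butter = 2, y_oven time = 8.5.
Δz = y_oven time·Δb = 8.5 × (2) = 17, so new z* = 664 + 17 = 681.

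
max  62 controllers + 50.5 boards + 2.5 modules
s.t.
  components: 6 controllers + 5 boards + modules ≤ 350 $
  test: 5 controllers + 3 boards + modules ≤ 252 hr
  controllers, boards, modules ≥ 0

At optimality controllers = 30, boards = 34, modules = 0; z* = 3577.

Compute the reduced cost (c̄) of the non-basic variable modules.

-8

Both components and test are binding at x*.
Dual feasibility on the basic columns requires 6·y_components + 5·y_test = 62, 5·y_components + 3·y_test = 50.5.
This yields shadow prices y_components = 9.5, y_test = 1.
Reduced cost of modules: c₃ − yᵀa₃ = 2.5 − (9.5·1 + 1·1) = 2.5 − 10.5 = -8.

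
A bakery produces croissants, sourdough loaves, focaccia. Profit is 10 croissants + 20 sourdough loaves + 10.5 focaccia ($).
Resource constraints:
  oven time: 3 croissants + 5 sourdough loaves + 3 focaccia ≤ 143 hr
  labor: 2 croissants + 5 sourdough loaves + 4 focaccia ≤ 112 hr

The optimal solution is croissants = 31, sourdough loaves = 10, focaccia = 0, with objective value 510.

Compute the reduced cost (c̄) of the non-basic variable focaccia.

-3.5

Check each constraint at x*: oven time 143/143 (tight); labor 112/112 (tight).
From A_Bᵀ y = c: 3·y_oven time + 2·y_labor = 10; 5·y_oven time + 5·y_labor = 20.
This yields shadow prices y_oven time = 2, y_labor = 2.
Reduced cost of focaccia: c₃ − yᵀa₃ = 10.5 − (2·3 + 2·4) = 10.5 − 14 = -3.5.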